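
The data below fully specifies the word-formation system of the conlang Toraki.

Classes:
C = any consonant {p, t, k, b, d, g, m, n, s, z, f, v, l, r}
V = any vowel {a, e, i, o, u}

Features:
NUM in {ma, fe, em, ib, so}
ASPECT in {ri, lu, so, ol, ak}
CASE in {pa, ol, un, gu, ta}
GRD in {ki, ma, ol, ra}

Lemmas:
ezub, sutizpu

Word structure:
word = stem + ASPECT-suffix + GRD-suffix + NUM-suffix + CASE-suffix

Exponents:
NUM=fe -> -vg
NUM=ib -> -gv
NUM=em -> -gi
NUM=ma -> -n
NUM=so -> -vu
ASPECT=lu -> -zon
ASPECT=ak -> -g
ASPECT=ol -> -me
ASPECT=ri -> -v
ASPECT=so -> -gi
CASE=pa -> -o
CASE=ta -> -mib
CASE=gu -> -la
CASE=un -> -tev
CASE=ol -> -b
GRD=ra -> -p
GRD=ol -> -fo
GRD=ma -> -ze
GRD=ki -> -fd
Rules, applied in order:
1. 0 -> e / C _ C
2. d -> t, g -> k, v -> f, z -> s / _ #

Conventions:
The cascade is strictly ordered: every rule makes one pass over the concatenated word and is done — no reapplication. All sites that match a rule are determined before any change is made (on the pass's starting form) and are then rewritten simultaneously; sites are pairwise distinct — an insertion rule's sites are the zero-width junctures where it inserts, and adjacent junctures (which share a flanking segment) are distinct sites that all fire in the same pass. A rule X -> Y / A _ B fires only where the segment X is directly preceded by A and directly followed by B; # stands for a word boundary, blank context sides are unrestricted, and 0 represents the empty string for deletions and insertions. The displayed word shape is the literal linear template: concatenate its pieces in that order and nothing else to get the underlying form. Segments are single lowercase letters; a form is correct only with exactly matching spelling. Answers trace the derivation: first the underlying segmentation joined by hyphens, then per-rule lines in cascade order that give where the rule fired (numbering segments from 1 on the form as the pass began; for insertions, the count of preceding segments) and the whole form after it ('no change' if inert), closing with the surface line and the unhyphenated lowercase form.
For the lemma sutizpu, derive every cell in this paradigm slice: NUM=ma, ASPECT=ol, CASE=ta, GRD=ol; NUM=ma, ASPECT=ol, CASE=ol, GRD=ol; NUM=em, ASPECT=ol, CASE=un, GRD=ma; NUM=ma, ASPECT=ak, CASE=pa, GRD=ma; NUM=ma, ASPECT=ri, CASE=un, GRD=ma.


cell NUM=ma, ASPECT=ol, CASE=ta, GRD=ol:
underlying: sutizpu-me-fo-n-mib
1. 0 -> e / C _ C: inserts after position(s) 5, 12: sutizepumefonemib
2. d -> t, g -> k, v -> f, z -> s / _ #: no change
surface: sutizepumefonemib

cell NUM=ma, ASPECT=ol, CASE=ol, GRD=ol:
underlying: sutizpu-me-fo-n-b
1. 0 -> e / C _ C: inserts after position(s) 5, 12: sutizepumefoneb
2. d -> t, g -> k, v -> f, z -> s / _ #: no change
surface: sutizepumefoneb

cell NUM=em, ASPECT=ol, CASE=un, GRD=ma:
underlying: sutizpu-me-ze-gi-tev
1. 0 -> e / C _ C: inserts after position(s) 5: sutizepumezegitev
2. d -> t, g -> k, v -> f, z -> s / _ #: fires at position(s) 17: sutizepumezegitef
surface: sutizepumezegitef

cell NUM=ma, ASPECT=ak, CASE=pa, GRD=ma:
underlying: sutizpu-g-ze-n-o
1. 0 -> e / C _ C: inserts after position(s) 5, 8: sutizepugezeno
2. d -> t, g -> k, v -> f, z -> s / _ #: no change
surface: sutizepugezeno

cell NUM=ma, ASPECT=ri, CASE=un, GRD=ma:
underlying: sutizpu-v-ze-n-tev
1. 0 -> e / C _ C: inserts after position(s) 5, 8, 11: sutizepuvezenetev
2. d -> t, g -> k, v -> f, z -> s / _ #: fires at position(s) 17: sutizepuvezenetef
surface: sutizepuvezenetef


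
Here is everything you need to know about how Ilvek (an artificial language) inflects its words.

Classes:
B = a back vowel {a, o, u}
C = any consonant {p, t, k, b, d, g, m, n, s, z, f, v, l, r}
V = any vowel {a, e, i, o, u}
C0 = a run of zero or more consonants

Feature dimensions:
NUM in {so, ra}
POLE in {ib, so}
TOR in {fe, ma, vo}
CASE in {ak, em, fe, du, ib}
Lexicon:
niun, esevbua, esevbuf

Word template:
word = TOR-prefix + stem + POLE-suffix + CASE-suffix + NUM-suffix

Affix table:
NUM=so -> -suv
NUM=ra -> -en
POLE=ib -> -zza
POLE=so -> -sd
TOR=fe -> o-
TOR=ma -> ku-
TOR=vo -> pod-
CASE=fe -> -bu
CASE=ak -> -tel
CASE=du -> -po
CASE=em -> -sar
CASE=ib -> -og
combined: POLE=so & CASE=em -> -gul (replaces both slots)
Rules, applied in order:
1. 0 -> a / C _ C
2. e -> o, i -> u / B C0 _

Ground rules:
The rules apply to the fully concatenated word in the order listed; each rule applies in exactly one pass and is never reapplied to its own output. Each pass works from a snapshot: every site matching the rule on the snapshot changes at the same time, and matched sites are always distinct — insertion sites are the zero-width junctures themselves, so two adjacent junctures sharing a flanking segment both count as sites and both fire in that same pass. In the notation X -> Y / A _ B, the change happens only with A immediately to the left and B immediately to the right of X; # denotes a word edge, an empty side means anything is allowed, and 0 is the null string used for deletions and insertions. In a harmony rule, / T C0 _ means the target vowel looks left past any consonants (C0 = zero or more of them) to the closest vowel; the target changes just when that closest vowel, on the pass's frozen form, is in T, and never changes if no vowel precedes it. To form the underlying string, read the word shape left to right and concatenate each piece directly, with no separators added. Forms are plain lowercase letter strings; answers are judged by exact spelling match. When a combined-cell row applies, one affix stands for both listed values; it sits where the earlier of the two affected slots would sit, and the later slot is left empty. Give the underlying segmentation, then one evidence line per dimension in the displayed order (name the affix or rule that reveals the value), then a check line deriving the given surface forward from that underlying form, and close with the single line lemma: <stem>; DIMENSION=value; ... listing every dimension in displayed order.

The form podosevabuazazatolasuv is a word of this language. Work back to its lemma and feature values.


underlying: pod-esevbua-zza-tel-suv
NUM=so - signalled by the affix -suv
POLE=ib - signalled by the affix -zza
TOR=vo - signalled by the affix pod-
CASE=ak - signalled by the affix -tel
check: podesevbuazzatelsuv -> podesevabuazazatelasuv -> podosevabuazazatolasuv
lemma: esevbua; NUM=so; POLE=ib; TOR=vo; CASE=ak


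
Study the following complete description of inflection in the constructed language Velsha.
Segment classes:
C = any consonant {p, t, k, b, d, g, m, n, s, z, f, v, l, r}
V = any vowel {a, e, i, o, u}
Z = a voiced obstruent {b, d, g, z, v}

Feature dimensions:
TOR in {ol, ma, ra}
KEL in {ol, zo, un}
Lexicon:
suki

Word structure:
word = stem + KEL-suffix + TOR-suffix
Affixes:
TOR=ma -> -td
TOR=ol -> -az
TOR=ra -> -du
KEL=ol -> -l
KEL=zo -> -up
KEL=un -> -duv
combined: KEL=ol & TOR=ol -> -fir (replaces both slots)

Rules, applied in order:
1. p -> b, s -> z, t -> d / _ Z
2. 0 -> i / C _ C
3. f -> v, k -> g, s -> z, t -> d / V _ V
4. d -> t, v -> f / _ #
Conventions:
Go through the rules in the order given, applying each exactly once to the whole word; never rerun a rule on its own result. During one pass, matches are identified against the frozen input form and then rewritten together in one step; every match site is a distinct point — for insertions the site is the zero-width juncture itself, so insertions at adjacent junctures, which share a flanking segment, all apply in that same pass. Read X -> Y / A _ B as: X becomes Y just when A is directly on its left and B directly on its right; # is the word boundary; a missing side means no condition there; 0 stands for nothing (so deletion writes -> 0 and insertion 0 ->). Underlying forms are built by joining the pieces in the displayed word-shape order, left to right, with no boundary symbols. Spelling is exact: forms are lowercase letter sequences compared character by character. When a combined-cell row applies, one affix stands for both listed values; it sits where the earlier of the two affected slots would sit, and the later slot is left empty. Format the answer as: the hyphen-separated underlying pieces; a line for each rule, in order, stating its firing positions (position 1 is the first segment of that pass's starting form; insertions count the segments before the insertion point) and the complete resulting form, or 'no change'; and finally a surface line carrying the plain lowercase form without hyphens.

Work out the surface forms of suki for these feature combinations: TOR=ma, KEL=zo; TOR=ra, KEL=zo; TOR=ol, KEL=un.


cell TOR=ma, KEL=zo:
underlying: suki-up-td
1. p -> b, s -> z, t -> d / _ Z: fires at position(s) 7: sukiupdd
2. 0 -> i / C _ C: inserts after position(s) 6, 7: sukiupidid
3. f -> v, k -> g, s -> z, t -> d / V _ V: fires at position(s) 3: sugiupidid
4. d -> t, v -> f / _ #: fires at position(s) 10: sugiupidit
surface: sugiupidit

cell TOR=ra, KEL=zo:
underlying: suki-up-du
1. p -> b, s -> z, t -> d / _ Z: fires at position(s) 6: sukiubdu
2. 0 -> i / C _ C: inserts after position(s) 6: sukiubidu
3. f -> v, k -> g, s -> z, t -> d / V _ V: fires at position(s) 3: sugiubidu
4. d -> t, v -> f / _ #: no change
surface: sugiubidu

cell TOR=ol, KEL=un:
underlying: suki-duv-az
1. p -> b, s -> z, t -> d / _ Z: no change
2. 0 -> i / C _ C: no change
3. f -> v, k -> g, s -> z, t -> d / V _ V: fires at position(s) 3: sugiduvaz
4. d -> t, v -> f / _ #: no change
surface: sugiduvaz


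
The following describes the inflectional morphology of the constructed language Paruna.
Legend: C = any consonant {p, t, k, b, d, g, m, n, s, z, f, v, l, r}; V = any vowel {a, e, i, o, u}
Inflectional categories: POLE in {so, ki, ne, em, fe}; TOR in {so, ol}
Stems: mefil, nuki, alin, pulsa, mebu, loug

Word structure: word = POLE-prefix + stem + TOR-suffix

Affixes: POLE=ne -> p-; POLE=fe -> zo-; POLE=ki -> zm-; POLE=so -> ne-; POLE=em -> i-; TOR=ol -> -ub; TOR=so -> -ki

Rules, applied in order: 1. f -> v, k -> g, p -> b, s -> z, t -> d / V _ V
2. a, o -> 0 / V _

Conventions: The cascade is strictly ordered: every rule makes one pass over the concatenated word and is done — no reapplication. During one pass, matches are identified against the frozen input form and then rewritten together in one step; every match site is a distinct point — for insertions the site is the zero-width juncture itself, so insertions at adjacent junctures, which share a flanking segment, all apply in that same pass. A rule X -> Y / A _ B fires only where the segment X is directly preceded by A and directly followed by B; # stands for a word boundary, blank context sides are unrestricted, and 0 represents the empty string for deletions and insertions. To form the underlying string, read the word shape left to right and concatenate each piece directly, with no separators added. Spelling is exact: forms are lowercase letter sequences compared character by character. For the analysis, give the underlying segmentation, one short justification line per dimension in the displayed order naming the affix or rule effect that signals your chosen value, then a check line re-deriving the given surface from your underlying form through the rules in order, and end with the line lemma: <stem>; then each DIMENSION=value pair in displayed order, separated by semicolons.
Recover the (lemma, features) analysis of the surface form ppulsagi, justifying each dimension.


underlying: p-pulsa-ki
POLE=ne - signalled by the affix p-
TOR=so - signalled by the affix -ki
check: ppulsaki -> ppulsagi -> ppulsagi
lemma: pulsa; POLE=ne; TOR=so


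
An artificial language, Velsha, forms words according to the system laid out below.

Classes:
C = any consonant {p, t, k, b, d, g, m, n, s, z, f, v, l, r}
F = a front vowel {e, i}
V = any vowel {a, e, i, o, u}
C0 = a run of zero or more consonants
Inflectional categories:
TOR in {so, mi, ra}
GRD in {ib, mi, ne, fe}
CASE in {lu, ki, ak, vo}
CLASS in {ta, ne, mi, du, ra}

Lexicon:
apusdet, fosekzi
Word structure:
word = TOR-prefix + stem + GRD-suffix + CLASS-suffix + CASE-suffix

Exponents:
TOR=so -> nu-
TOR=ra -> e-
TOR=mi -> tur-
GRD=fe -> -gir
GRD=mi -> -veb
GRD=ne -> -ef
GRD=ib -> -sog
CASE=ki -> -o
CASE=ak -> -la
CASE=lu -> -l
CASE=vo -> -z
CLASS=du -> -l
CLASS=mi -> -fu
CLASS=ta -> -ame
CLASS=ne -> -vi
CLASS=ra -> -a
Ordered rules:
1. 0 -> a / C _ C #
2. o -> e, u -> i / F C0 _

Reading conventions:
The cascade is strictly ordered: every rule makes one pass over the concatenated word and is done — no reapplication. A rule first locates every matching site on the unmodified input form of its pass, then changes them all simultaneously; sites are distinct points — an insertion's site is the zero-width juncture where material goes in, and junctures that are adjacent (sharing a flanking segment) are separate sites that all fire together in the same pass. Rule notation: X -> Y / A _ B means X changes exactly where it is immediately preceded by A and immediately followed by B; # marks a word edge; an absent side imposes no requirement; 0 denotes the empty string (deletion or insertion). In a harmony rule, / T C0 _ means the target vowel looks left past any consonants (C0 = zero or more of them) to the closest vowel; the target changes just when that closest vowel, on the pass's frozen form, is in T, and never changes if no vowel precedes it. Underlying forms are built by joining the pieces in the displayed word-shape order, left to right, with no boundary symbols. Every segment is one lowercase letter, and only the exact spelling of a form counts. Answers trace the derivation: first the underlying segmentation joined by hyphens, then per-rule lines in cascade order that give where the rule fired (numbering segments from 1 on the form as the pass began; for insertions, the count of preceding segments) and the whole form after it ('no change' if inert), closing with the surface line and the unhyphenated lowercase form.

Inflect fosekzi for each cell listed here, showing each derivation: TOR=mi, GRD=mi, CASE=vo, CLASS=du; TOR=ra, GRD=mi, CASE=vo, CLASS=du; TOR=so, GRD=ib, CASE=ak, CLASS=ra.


cell TOR=mi, GRD=mi, CASE=vo, CLASS=du:
underlying: tur-fosekzi-veb-l-z
1. 0 -> a / C _ C #: inserts after position(s) 14: turfosekziveblaz
2. o -> e, u -> i / F C0 _: no change
surface: turfosekziveblaz

cell TOR=ra, GRD=mi, CASE=vo, CLASS=du:
underlying: e-fosekzi-veb-l-z
1. 0 -> a / C _ C #: inserts after position(s) 12: efosekziveblaz
2. o -> e, u -> i / F C0 _: fires at position(s) 3: efesekziveblaz
surface: efesekziveblaz

cell TOR=so, GRD=ib, CASE=ak, CLASS=ra:
underlying: nu-fosekzi-sog-a-la
1. 0 -> a / C _ C #: no change
2. o -> e, u -> i / F C0 _: fires at position(s) 11: nufosekzisegala
surface: nufosekzisegala


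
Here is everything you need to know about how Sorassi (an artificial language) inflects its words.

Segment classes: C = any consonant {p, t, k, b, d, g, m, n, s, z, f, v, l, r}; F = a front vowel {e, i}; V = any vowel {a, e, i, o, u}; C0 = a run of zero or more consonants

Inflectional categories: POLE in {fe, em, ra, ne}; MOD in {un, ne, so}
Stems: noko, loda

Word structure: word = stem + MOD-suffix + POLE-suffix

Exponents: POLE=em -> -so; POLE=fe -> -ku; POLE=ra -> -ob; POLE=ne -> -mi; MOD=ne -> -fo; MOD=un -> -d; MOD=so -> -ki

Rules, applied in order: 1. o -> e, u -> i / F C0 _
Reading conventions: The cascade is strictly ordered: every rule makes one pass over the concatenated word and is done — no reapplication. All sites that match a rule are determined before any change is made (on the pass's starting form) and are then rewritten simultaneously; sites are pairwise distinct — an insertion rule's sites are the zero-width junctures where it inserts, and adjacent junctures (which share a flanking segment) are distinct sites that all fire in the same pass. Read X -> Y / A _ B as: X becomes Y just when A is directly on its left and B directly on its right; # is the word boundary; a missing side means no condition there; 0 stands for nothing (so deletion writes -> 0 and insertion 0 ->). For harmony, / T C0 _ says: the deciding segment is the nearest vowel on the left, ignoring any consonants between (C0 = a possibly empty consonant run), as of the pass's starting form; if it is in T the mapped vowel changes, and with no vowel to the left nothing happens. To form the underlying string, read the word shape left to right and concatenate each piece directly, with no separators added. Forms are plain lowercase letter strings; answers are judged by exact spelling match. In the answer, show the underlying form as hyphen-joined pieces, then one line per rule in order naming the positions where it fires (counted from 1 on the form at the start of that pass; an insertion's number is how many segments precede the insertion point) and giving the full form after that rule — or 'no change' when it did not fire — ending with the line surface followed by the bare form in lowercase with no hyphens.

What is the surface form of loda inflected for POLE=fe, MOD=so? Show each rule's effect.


underlying: loda-ki-ku
1. o -> e, u -> i / F C0 _: fires at position(s) 8: lodakiki
surface: lodakiki


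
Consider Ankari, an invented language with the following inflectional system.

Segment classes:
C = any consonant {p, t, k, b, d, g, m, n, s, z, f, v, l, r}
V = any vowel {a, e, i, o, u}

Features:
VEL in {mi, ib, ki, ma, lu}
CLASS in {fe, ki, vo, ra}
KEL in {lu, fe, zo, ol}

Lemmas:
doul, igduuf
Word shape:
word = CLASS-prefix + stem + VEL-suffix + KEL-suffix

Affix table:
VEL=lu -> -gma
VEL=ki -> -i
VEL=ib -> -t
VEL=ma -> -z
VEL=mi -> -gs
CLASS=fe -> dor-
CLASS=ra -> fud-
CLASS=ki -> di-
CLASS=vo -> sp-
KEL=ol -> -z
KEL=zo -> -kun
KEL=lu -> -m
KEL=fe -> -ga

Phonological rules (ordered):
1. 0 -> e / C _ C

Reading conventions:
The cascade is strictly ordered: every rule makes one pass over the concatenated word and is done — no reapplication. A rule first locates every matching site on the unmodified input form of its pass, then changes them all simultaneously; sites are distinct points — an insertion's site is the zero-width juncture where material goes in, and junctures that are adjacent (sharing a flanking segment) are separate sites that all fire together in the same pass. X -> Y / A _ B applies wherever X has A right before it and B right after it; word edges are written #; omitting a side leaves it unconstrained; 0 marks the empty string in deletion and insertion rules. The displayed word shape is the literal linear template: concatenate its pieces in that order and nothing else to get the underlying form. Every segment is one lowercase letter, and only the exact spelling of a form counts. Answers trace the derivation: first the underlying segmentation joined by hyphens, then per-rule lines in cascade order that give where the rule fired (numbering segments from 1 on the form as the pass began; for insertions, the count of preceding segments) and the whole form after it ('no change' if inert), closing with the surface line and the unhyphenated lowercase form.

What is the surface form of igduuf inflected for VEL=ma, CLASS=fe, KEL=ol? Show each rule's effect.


underlying: dor-igduuf-z-z
1. 0 -> e / C _ C: inserts after position(s) 5, 9, 10: dorigeduufezez
surface: dorigeduufezez


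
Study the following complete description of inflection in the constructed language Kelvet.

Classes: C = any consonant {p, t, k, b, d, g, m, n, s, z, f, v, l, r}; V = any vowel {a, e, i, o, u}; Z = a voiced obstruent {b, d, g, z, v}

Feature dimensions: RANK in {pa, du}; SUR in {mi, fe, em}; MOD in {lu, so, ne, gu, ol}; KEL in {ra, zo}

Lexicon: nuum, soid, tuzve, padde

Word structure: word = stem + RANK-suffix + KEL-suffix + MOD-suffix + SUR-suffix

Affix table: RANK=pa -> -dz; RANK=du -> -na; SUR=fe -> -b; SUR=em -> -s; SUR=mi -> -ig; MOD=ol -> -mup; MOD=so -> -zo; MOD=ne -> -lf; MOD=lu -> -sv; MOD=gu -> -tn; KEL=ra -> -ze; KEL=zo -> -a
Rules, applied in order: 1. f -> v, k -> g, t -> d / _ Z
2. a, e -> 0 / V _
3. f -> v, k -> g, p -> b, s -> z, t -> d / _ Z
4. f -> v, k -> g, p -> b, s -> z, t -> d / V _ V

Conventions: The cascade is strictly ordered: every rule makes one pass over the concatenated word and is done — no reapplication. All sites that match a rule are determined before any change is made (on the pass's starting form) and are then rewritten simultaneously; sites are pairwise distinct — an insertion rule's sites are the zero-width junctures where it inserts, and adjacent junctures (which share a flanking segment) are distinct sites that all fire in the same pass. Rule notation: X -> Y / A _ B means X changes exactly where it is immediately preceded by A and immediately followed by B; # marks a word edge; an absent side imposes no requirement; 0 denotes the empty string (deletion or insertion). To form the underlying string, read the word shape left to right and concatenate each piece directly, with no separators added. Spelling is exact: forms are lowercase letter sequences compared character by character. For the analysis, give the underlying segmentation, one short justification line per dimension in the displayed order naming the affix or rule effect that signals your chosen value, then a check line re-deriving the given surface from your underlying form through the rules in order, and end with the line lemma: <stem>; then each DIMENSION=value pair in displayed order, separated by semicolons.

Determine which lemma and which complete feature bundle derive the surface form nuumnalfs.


underlying: nuum-na-a-lf-s
RANK=du - signalled by the affix -na
SUR=em - signalled by the affix -s
MOD=ne - signalled by the affix -lf
KEL=zo - signalled by the affix -a
check: nuumnaalfs -> nuumnaalfs -> nuumnalfs -> nuumnalfs -> nuumnalfs
lemma: nuum; RANK=du; SUR=em; MOD=ne; KEL=zo


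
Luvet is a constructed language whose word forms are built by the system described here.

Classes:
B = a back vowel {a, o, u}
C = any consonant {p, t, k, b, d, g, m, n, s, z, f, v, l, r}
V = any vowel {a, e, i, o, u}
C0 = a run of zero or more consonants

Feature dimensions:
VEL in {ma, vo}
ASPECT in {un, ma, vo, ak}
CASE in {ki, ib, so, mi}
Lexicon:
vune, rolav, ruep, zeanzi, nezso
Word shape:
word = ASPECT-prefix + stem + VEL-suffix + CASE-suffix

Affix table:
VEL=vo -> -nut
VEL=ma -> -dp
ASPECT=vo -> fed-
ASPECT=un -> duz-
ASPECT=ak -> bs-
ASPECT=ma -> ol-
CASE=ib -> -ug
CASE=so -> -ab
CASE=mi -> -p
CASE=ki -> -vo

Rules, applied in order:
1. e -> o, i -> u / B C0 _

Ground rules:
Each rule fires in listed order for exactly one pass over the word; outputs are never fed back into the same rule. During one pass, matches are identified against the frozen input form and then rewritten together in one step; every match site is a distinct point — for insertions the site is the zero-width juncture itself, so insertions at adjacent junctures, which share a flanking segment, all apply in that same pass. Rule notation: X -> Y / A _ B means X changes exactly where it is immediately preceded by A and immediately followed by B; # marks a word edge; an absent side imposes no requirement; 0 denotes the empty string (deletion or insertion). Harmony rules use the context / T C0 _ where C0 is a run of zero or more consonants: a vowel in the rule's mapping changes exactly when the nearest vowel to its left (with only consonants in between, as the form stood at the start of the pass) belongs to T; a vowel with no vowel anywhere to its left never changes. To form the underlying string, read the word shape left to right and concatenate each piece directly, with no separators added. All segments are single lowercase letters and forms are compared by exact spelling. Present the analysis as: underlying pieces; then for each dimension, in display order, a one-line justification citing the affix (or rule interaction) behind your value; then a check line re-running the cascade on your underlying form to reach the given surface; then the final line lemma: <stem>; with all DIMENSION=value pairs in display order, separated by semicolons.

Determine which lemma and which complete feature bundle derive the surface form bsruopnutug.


underlying: bs-ruep-nut-ug
VEL=vo - signalled by the affix -nut
ASPECT=ak - signalled by the affix bs-
CASE=ib - signalled by the affix -ug
check: bsruepnutug -> bsruopnutug
lemma: ruep; VEL=vo; ASPECT=ak; CASE=ib


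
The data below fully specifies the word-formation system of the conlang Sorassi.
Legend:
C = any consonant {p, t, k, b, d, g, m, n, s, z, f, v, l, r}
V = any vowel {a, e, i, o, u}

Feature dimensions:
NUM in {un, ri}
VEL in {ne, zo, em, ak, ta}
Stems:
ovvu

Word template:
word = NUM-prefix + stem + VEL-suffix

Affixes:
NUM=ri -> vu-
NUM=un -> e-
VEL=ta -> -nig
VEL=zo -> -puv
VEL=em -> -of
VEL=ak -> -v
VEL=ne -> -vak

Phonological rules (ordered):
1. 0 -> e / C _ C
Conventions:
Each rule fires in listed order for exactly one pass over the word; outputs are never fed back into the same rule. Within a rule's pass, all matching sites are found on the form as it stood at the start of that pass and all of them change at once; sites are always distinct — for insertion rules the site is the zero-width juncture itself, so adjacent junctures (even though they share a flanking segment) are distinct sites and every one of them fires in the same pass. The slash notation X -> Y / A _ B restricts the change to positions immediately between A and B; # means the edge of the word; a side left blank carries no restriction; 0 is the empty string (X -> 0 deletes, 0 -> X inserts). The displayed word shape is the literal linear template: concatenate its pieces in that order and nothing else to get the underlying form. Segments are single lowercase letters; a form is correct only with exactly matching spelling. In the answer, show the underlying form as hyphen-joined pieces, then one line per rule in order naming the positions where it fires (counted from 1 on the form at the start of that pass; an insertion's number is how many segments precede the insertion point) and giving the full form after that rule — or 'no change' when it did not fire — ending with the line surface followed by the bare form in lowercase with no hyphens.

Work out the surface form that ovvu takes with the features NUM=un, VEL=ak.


underlying: e-ovvu-v
1. 0 -> e / C _ C: inserts after position(s) 3: eovevuv
surface: eovevuv


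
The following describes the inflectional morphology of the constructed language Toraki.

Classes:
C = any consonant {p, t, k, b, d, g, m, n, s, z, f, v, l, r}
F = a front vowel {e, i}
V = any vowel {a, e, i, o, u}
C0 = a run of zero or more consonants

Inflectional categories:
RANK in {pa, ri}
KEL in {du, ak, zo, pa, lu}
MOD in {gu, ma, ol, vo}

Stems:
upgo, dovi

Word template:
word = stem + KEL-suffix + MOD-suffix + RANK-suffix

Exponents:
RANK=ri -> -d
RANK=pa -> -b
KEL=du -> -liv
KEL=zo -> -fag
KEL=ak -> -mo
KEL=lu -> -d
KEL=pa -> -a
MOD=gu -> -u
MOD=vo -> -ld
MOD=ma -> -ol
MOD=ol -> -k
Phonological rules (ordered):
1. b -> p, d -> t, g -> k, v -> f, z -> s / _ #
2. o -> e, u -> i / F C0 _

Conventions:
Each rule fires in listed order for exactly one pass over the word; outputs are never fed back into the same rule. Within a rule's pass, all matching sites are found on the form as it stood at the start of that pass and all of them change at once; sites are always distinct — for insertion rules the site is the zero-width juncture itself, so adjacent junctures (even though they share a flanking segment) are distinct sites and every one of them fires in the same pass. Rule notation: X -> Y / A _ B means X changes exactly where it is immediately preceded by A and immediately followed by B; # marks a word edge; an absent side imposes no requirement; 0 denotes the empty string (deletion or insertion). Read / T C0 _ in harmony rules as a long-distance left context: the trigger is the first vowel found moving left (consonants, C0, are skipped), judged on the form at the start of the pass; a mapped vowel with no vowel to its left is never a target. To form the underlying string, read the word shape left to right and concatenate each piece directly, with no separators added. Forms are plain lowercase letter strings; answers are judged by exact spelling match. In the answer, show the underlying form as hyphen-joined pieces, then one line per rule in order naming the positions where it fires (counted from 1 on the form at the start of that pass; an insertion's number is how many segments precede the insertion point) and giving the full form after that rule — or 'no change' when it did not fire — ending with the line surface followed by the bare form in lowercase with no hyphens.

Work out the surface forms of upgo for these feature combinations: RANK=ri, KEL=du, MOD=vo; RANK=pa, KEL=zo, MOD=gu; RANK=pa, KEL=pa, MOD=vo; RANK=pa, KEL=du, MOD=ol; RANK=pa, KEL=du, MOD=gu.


cell RANK=ri, KEL=du, MOD=vo:
underlying: upgo-liv-ld-d
1. b -> p, d -> t, g -> k, v -> f, z -> s / _ #: fires at position(s) 10: upgolivldt
2. o -> e, u -> i / F C0 _: no change
surface: upgolivldt

cell RANK=pa, KEL=zo, MOD=gu:
underlying: upgo-fag-u-b
1. b -> p, d -> t, g -> k, v -> f, z -> s / _ #: fires at position(s) 9: upgofagup
2. o -> e, u -> i / F C0 _: no change
surface: upgofagup

cell RANK=pa, KEL=pa, MOD=vo:
underlying: upgo-a-ld-b
1. b -> p, d -> t, g -> k, v -> f, z -> s / _ #: fires at position(s) 8: upgoaldp
2. o -> e, u -> i / F C0 _: no change
surface: upgoaldp

cell RANK=pa, KEL=du, MOD=ol:
underlying: upgo-liv-k-b
1. b -> p, d -> t, g -> k, v -> f, z -> s / _ #: fires at position(s) 9: upgolivkp
2. o -> e, u -> i / F C0 _: no change
surface: upgolivkp

cell RANK=pa, KEL=du, MOD=gu:
underlying: upgo-liv-u-b
1. b -> p, d -> t, g -> k, v -> f, z -> s / _ #: fires at position(s) 9: upgolivup
2. o -> e, u -> i / F C0 _: fires at position(s) 8: upgolivip
surface: upgolivip


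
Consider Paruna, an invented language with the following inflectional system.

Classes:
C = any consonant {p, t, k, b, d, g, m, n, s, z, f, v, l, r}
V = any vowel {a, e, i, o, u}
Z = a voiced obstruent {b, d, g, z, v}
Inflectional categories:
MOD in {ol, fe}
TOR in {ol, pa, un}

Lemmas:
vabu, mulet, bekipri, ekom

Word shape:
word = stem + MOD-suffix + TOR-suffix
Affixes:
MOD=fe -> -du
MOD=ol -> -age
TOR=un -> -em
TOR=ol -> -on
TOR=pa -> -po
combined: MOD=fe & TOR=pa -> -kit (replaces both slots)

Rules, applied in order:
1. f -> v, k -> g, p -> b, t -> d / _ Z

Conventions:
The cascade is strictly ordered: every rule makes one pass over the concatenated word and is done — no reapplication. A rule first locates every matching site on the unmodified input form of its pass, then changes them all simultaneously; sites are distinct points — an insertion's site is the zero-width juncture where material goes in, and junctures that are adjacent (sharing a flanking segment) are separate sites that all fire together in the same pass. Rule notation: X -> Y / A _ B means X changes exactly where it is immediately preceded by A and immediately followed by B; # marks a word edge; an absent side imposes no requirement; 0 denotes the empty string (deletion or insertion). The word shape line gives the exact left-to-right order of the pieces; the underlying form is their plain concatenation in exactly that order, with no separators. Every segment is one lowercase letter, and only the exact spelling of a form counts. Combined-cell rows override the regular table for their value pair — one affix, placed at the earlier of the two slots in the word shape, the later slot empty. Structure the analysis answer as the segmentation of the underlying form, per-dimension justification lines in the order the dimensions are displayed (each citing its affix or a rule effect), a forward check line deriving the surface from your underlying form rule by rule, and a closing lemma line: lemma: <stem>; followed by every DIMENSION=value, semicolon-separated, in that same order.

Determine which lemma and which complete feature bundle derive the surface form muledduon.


underlying: mulet-du-on
MOD=fe - signalled by the affix -du
TOR=ol - signalled by the affix -on
check: muletduon -> muledduon
lemma: mulet; MOD=fe; TOR=ol


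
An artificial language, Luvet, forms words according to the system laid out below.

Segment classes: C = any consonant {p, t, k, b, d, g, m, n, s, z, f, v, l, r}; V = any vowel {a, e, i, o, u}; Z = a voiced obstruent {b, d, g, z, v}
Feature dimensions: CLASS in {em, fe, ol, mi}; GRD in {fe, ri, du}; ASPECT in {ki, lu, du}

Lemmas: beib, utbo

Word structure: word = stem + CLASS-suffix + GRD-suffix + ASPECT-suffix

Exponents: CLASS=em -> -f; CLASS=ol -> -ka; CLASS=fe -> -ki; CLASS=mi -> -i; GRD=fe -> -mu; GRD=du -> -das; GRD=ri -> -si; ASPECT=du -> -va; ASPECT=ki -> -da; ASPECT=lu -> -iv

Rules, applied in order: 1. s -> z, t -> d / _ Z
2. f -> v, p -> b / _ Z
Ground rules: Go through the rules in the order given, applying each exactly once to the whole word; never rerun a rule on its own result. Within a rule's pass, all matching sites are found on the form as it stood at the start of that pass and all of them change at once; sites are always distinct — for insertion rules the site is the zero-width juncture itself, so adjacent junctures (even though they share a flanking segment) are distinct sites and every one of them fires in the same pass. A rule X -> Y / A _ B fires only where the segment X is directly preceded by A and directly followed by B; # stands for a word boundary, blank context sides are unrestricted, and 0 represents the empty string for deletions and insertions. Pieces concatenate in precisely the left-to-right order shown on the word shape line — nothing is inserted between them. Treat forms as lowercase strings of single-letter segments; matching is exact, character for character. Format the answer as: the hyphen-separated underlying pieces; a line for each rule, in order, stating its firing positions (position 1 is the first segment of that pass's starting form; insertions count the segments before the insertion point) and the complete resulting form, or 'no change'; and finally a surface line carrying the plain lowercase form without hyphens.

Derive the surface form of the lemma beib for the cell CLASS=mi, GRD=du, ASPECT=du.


underlying: beib-i-das-va
1. s -> z, t -> d / _ Z: fires at position(s) 8: beibidazva
2. f -> v, p -> b / _ Z: no change
surface: beibidazva


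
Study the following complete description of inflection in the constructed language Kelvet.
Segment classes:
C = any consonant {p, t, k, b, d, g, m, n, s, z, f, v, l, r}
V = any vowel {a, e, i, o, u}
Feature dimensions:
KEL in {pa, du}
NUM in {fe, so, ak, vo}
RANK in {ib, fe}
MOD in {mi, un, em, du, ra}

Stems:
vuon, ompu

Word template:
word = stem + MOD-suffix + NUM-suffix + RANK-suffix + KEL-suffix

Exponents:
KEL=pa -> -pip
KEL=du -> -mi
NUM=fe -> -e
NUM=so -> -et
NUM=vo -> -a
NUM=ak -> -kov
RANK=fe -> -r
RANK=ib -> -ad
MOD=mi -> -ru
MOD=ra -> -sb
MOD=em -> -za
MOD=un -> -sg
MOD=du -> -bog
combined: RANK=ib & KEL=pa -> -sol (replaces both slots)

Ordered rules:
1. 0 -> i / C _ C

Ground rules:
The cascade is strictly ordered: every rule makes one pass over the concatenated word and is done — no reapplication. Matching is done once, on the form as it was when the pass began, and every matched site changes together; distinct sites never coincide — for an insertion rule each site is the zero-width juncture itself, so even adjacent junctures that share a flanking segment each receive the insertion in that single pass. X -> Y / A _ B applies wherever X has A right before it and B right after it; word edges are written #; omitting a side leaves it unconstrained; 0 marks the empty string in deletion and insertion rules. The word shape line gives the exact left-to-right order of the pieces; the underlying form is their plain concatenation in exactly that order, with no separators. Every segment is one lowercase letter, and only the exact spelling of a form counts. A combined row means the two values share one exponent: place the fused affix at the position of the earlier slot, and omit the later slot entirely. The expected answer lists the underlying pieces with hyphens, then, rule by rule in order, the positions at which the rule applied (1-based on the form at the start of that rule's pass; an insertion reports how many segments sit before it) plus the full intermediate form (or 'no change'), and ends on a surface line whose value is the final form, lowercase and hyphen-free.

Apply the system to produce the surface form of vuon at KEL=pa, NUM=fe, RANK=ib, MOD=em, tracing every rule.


underlying: vuon-za-e-sol
1. 0 -> i / C _ C: inserts after position(s) 4: vuonizaesol
surface: vuonizaesol


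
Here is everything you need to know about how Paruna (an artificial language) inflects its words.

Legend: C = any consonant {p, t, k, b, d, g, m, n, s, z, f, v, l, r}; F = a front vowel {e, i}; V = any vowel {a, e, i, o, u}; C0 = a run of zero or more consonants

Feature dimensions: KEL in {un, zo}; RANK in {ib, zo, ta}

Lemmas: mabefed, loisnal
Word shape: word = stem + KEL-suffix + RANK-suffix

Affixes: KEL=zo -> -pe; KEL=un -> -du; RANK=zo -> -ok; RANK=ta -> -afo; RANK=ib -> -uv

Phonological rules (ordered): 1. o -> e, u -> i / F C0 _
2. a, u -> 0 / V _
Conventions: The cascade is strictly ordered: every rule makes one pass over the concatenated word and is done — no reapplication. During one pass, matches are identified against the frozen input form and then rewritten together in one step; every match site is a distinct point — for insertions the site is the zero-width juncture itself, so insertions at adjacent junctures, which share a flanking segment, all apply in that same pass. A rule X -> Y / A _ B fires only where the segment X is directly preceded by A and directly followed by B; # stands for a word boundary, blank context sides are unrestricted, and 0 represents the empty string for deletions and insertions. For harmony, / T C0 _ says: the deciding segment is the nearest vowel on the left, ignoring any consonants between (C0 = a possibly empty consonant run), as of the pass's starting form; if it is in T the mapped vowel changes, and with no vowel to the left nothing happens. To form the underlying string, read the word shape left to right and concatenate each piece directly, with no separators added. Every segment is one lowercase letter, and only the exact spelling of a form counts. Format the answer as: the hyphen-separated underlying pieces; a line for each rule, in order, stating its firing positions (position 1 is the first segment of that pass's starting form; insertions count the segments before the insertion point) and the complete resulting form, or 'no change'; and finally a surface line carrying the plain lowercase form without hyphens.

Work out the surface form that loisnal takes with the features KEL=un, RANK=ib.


underlying: loisnal-du-uv
1. o -> e, u -> i / F C0 _: no change
2. a, u -> 0 / V _: fires at position(s) 10: loisnalduv
surface: loisnalduv


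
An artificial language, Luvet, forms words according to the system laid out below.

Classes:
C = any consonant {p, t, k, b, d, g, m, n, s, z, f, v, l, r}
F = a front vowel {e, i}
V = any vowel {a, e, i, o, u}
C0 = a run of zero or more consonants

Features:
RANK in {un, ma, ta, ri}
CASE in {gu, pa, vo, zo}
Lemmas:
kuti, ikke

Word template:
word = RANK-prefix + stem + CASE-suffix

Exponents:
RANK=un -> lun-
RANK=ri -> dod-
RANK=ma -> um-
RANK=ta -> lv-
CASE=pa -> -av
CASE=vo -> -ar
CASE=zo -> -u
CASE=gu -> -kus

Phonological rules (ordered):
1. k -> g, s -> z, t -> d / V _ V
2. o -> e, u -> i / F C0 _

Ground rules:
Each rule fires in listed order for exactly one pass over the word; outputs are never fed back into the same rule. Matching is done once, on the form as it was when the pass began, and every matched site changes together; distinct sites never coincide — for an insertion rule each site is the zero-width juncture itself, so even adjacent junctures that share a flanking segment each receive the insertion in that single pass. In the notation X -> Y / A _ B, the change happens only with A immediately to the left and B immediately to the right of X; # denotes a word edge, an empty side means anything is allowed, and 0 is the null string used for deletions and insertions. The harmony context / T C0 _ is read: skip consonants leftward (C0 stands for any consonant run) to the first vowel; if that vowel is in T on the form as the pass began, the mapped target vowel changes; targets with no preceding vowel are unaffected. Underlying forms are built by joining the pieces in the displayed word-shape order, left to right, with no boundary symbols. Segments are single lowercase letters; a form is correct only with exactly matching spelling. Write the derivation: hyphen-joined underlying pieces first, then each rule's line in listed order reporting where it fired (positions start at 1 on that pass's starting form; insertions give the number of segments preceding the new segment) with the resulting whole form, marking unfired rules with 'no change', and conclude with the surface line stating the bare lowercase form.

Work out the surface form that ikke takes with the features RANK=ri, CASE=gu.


underlying: dod-ikke-kus
1. k -> g, s -> z, t -> d / V _ V: fires at position(s) 8: dodikkegus
2. o -> e, u -> i / F C0 _: fires at position(s) 9: dodikkegis
surface: dodikkegis
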